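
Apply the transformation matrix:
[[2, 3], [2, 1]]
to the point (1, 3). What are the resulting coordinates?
(11, 5)

Matrix multiplication:
[[2, 3], [2, 1]] × [1, 3]ᵀ
= [2×1 + 3×3, 2×1 + 1×3]ᵀ
= [11.0000, 5.0000]ᵀ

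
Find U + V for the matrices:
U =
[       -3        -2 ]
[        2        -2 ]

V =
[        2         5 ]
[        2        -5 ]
U + V =
[       -1         3 ]
[        4        -7 ]

Matrix addition is elementwise: (U+V)[i][j] = U[i][j] + V[i][j].
  (U+V)[0][0] = (-3) + (2) = -1
  (U+V)[0][1] = (-2) + (5) = 3
  (U+V)[1][0] = (2) + (2) = 4
  (U+V)[1][1] = (-2) + (-5) = -7
U + V =
[       -1         3 ]
[        4        -7 ]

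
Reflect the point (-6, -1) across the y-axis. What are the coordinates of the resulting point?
(6, -1)

Reflection across y-axis: (-6, -1) → (6, -1)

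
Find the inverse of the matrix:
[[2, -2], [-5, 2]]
[[-1/3, -1/3], [-5/6, -1/3]]

For [[a,b],[c,d]], inverse = (1/det)·[[d,-b],[-c,a]]
det = 2·2 - -2·-5 = -6
Inverse = (1/-6)·[[2, 2], [5, 2]]
        = [[-1/3, -1/3], [-5/6, -1/3]]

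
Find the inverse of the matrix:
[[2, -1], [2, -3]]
[[3/4, -1/4], [1/2, -1/2]]

For [[a,b],[c,d]], inverse = (1/det)·[[d,-b],[-c,a]]
det = 2·-3 - -1·2 = -4
Inverse = (1/-4)·[[-3, 1], [-2, 2]]
        = [[3/4, -1/4], [1/2, -1/2]]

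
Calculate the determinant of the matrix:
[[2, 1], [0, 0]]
0

For a 2×2 matrix [[a, b], [c, d]], det = ad - bc
det = (2)(0) - (1)(0) = 0 - 0 = 0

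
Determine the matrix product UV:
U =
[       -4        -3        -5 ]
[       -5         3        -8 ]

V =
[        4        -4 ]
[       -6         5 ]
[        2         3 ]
UV =
[       -8       -14 ]
[      -54        11 ]

Matrix multiplication: (UV)[i][j] = sum over k of U[i][k] * V[k][j].
  (UV)[0][0] = (-4)*(4) + (-3)*(-6) + (-5)*(2) = -8
  (UV)[0][1] = (-4)*(-4) + (-3)*(5) + (-5)*(3) = -14
  (UV)[1][0] = (-5)*(4) + (3)*(-6) + (-8)*(2) = -54
  (UV)[1][1] = (-5)*(-4) + (3)*(5) + (-8)*(3) = 11
UV =
[       -8       -14 ]
[      -54        11 ]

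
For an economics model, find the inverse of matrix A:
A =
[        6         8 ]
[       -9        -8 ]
det(A) = 24
A⁻¹ =
[     -1/3      -1/3 ]
[      3/8       1/4 ]

For a 2×2 matrix A = [[a, b], [c, d]] with det(A) ≠ 0, A⁻¹ = (1/det(A)) * [[d, -b], [-c, a]].
det(A) = (6)*(-8) - (8)*(-9) = -48 + 72 = 24.
A⁻¹ = (1/24) * [[-8, -8], [9, 6]].
Dividing each entry by 24 and reducing:
A⁻¹ =
[     -1/3      -1/3 ]
[      3/8       1/4 ]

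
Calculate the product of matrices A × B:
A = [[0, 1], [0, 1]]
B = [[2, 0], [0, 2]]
[[0, 2], [0, 2]]

Matrix multiplication:
C[0][0] = 0×2 + 1×0 = 0
C[0][1] = 0×0 + 1×2 = 2
C[1][0] = 0×2 + 1×0 = 0
C[1][1] = 0×0 + 1×2 = 2
Result: [[0, 2], [0, 2]]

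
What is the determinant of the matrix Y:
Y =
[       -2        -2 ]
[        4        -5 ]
det(Y) = 18

For a 2×2 matrix [[a, b], [c, d]], det = a*d - b*c.
det(Y) = (-2)*(-5) - (-2)*(4) = 10 + 8 = 18.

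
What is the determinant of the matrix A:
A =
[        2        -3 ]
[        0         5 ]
det(A) = 10

For a 2×2 matrix [[a, b], [c, d]], det = a*d - b*c.
det(A) = (2)*(5) - (-3)*(0) = 10 - 0 = 10.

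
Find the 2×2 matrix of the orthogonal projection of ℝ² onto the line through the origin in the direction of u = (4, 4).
[[1/2, 1/2], [1/2, 1/2]]

The orthogonal projection onto the line spanned by a nonzero vector u = (a, b) has matrix P = (u uᵀ) / (uᵀ u) = (1/(a² + b²)) · [[a², ab], [ab, b²]].
Here u = (4, 4), so a² + b² = 16 + 16 = 32.
P = (1/32) · [[16, 16], [16, 16]] = [[1/2, 1/2], [1/2, 1/2]].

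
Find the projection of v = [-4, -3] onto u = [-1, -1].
[-7/2, -7/2]

The projection of v onto u is proj_u(v) = ((v·u) / (u·u)) · u.
v·u = (-4)*(-1) + (-3)*(-1) = 7.
u·u = (-1)*(-1) + (-1)*(-1) = 2.
coefficient = 7 / 2 = 7/2.
proj_u(v) = 7/2 · [-1, -1] = [-7/2, -7/2].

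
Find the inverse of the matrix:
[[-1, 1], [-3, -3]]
[[-1/2, -1/6], [1/2, -1/6]]

For [[a,b],[c,d]], inverse = (1/det)·[[d,-b],[-c,a]]
det = -1·-3 - 1·-3 = 6
Inverse = (1/6)·[[-3, -1], [3, -1]]
        = [[-1/2, -1/6], [1/2, -1/6]]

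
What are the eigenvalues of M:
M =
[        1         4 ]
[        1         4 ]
λ = 0, 5

Solve det(M - λI) = 0. For a 2×2 matrix the characteristic equation is λ² - (trace)λ + det = 0.
trace(M) = a + d = 1 + 4 = 5.
det(M) = a*d - b*c = (1)*(4) - (4)*(1) = 4 - 4 = 0.
Characteristic equation: λ² - (5)λ + (0) = 0.
Discriminant = (5)² - 4*(0) = 25 - 0 = 25.
λ = (5 ± √25) / 2 = (5 ± 5) / 2 = 0, 5.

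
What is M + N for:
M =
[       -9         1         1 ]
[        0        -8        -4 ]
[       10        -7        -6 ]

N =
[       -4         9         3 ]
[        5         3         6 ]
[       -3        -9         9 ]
M + N =
[      -13        10         4 ]
[        5        -5         2 ]
[        7       -16         3 ]

Matrix addition is elementwise: (M+N)[i][j] = M[i][j] + N[i][j].
  (M+N)[0][0] = (-9) + (-4) = -13
  (M+N)[0][1] = (1) + (9) = 10
  (M+N)[0][2] = (1) + (3) = 4
  (M+N)[1][0] = (0) + (5) = 5
  (M+N)[1][1] = (-8) + (3) = -5
  (M+N)[1][2] = (-4) + (6) = 2
  (M+N)[2][0] = (10) + (-3) = 7
  (M+N)[2][1] = (-7) + (-9) = -16
  (M+N)[2][2] = (-6) + (9) = 3
M + N =
[      -13        10         4 ]
[        5        -5         2 ]
[        7       -16         3 ]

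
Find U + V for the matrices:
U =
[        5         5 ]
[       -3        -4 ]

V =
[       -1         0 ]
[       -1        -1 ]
U + V =
[        4         5 ]
[       -4        -5 ]

Matrix addition is elementwise: (U+V)[i][j] = U[i][j] + V[i][j].
  (U+V)[0][0] = (5) + (-1) = 4
  (U+V)[0][1] = (5) + (0) = 5
  (U+V)[1][0] = (-3) + (-1) = -4
  (U+V)[1][1] = (-4) + (-1) = -5
U + V =
[        4         5 ]
[       -4        -5 ]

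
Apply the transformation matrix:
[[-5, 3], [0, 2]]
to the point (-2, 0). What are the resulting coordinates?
(10, 0)

Matrix multiplication:
[[-5, 3], [0, 2]] × [-2, 0]ᵀ
= [-5×-2 + 3×0, 0×-2 + 2×0]ᵀ
= [10.0000, 0.0000]ᵀ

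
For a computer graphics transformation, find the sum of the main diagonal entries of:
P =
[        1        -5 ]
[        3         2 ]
tr(P) = 1 + 2 = 3

The trace of a square matrix is the sum of its diagonal entries.
Diagonal entries of P: P[0][0] = 1, P[1][1] = 2.
tr(P) = 1 + 2 = 3.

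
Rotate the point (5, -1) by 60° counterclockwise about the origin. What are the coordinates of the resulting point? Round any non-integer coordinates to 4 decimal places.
(3.3660, 3.8301)

Rotation matrix R(θ) = [[cos θ, -sin θ], [sin θ, cos θ]]; for θ = 60°:
R = [[1/2, -√3/2], [√3/2, 1/2]]
Result: R × [5, -1]ᵀ = [1/2·5 + (-√3/2)·-1, √3/2·5 + (1/2)·-1]ᵀ = (3.3660, 3.8301)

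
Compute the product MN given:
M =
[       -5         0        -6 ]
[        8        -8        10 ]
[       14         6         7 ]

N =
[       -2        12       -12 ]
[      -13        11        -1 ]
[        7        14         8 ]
MN =
[      -32      -144        12 ]
[      158       148        -8 ]
[      -57       332      -118 ]

Matrix multiplication: (MN)[i][j] = sum over k of M[i][k] * N[k][j].
  (MN)[0][0] = (-5)*(-2) + (0)*(-13) + (-6)*(7) = -32
  (MN)[0][1] = (-5)*(12) + (0)*(11) + (-6)*(14) = -144
  (MN)[0][2] = (-5)*(-12) + (0)*(-1) + (-6)*(8) = 12
  (MN)[1][0] = (8)*(-2) + (-8)*(-13) + (10)*(7) = 158
  (MN)[1][1] = (8)*(12) + (-8)*(11) + (10)*(14) = 148
  (MN)[1][2] = (8)*(-12) + (-8)*(-1) + (10)*(8) = -8
  (MN)[2][0] = (14)*(-2) + (6)*(-13) + (7)*(7) = -57
  (MN)[2][1] = (14)*(12) + (6)*(11) + (7)*(14) = 332
  (MN)[2][2] = (14)*(-12) + (6)*(-1) + (7)*(8) = -118
MN =
[      -32      -144        12 ]
[      158       148        -8 ]
[      -57       332      -118 ]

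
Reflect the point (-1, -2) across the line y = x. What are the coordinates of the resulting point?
(-2, -1)

Reflection across line y = x: (-1, -2) → (-2, -1)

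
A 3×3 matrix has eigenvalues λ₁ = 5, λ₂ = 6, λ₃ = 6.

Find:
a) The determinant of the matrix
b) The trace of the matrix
det = 180, trace = 17

Two standard eigenvalue identities:
- det(A) equals the product of the eigenvalues (counted with multiplicity).
- trace(A) equals the sum of the eigenvalues.
det(A) = (5)*(6)*(6) = 180.
trace(A) = 5 + 6 + 6 = 17.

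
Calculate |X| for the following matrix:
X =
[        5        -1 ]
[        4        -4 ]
det(X) = -16

For a 2×2 matrix [[a, b], [c, d]], det = a*d - b*c.
det(X) = (5)*(-4) - (-1)*(4) = -20 + 4 = -16.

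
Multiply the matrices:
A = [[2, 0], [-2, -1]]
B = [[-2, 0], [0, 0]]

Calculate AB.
[[-4, 0], [4, 0]]

Each entry (i,j) of AB = sum over k of A[i][k]*B[k][j].
(AB)[0][0] = (2)*(-2) + (0)*(0) = -4
(AB)[0][1] = (2)*(0) + (0)*(0) = 0
(AB)[1][0] = (-2)*(-2) + (-1)*(0) = 4
(AB)[1][1] = (-2)*(0) + (-1)*(0) = 0
AB = [[-4, 0], [4, 0]]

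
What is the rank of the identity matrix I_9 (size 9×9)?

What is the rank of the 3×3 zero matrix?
rank(I_9) = 9, rank(0) = 0

The identity I_9 has 9 columns that are the standard basis vectors e_1, …, e_9. These are linearly independent, so all 9 columns are pivots and rank(I_9) = 9.
The 3×3 zero matrix has every entry zero, so every row is the zero row and there are no pivots; rank(0) = 0.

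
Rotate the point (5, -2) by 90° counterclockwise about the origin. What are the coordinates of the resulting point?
(2, 5)

Rotation matrix R(θ) = [[cos θ, -sin θ], [sin θ, cos θ]]; for θ = 90°:
R = [[0, -1], [1, 0]]
Result: R × [5, -2]ᵀ = [0·5 + (-1)·-2, 1·5 + (0)·-2]ᵀ = (2, 5)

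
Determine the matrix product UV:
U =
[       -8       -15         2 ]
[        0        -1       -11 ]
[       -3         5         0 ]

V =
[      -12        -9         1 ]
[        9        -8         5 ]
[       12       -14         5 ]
UV =
[      -15       164       -73 ]
[     -141       162       -60 ]
[       81       -13        22 ]

Matrix multiplication: (UV)[i][j] = sum over k of U[i][k] * V[k][j].
  (UV)[0][0] = (-8)*(-12) + (-15)*(9) + (2)*(12) = -15
  (UV)[0][1] = (-8)*(-9) + (-15)*(-8) + (2)*(-14) = 164
  (UV)[0][2] = (-8)*(1) + (-15)*(5) + (2)*(5) = -73
  (UV)[1][0] = (0)*(-12) + (-1)*(9) + (-11)*(12) = -141
  (UV)[1][1] = (0)*(-9) + (-1)*(-8) + (-11)*(-14) = 162
  (UV)[1][2] = (0)*(1) + (-1)*(5) + (-11)*(5) = -60
  (UV)[2][0] = (-3)*(-12) + (5)*(9) + (0)*(12) = 81
  (UV)[2][1] = (-3)*(-9) + (5)*(-8) + (0)*(-14) = -13
  (UV)[2][2] = (-3)*(1) + (5)*(5) + (0)*(5) = 22
UV =
[      -15       164       -73 ]
[     -141       162       -60 ]
[       81       -13        22 ]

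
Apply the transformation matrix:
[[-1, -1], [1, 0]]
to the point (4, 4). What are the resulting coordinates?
(-8, 4)

Matrix multiplication:
[[-1, -1], [1, 0]] × [4, 4]ᵀ
= [-1×4 + -1×4, 1×4 + 0×4]ᵀ
= [-8.0000, 4.0000]ᵀ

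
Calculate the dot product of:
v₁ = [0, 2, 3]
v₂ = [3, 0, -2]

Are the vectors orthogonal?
-6, No

The dot product is the sum of products of corresponding components.
v₁·v₂ = (0)*(3) + (2)*(0) + (3)*(-2) = 0 + 0 - 6 = -6.
Two vectors are orthogonal iff their dot product is 0; here the dot product is -6, so the vectors are not orthogonal.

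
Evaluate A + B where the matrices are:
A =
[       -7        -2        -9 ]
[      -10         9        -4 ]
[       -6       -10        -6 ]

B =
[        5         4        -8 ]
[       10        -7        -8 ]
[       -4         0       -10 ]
A + B =
[       -2         2       -17 ]
[        0         2       -12 ]
[      -10       -10       -16 ]

Matrix addition is elementwise: (A+B)[i][j] = A[i][j] + B[i][j].
  (A+B)[0][0] = (-7) + (5) = -2
  (A+B)[0][1] = (-2) + (4) = 2
  (A+B)[0][2] = (-9) + (-8) = -17
  (A+B)[1][0] = (-10) + (10) = 0
  (A+B)[1][1] = (9) + (-7) = 2
  (A+B)[1][2] = (-4) + (-8) = -12
  (A+B)[2][0] = (-6) + (-4) = -10
  (A+B)[2][1] = (-10) + (0) = -10
  (A+B)[2][2] = (-6) + (-10) = -16
A + B =
[       -2         2       -17 ]
[        0         2       -12 ]
[      -10       -10       -16 ]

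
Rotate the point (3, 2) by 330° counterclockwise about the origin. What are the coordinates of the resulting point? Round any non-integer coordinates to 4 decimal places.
(3.5981, 0.2321)

Rotation matrix R(θ) = [[cos θ, -sin θ], [sin θ, cos θ]]; for θ = 330°:
R = [[√3/2, 1/2], [-1/2, √3/2]]
Result: R × [3, 2]ᵀ = [√3/2·3 + (1/2)·2, -1/2·3 + (√3/2)·2]ᵀ = (3.5981, 0.2321)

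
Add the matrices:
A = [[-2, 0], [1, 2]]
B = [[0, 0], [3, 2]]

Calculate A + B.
[[-2, 0], [4, 4]]

Add corresponding elements:
(-2)+(0)=-2
(0)+(0)=0
(1)+(3)=4
(2)+(2)=4
A + B = [[-2, 0], [4, 4]]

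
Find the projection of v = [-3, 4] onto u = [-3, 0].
[-3, 0]

The projection of v onto u is proj_u(v) = ((v·u) / (u·u)) · u.
v·u = (-3)*(-3) + (4)*(0) = 9.
u·u = (-3)*(-3) + (0)*(0) = 9.
coefficient = 9 / 9 = 1.
proj_u(v) = 1 · [-3, 0] = [-3, 0].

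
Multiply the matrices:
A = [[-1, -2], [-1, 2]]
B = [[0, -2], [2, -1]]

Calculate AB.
[[-4, 4], [4, 0]]

Each entry (i,j) of AB = sum over k of A[i][k]*B[k][j].
(AB)[0][0] = (-1)*(0) + (-2)*(2) = -4
(AB)[0][1] = (-1)*(-2) + (-2)*(-1) = 4
(AB)[1][0] = (-1)*(0) + (2)*(2) = 4
(AB)[1][1] = (-1)*(-2) + (2)*(-1) = 0
AB = [[-4, 4], [4, 0]]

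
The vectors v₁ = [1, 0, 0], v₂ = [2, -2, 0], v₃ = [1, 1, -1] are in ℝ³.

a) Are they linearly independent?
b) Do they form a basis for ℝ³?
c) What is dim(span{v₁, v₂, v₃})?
Yes independent, yes basis, dim = 3

Stack v₁, v₂, v₃ as rows of a 3×3 matrix.
[[1, 0, 0]; [2, -2, 0]; [1, 1, -1]] is already lower triangular with nonzero diagonal entries (1, -2, -1), so its determinant is the product of the diagonal entries, det = (1)·(-2)·(-1) = 2 ≠ 0, and the rows are linearly independent.
Three linearly independent vectors in ℝ³ form a basis for ℝ³, so dim(span{v₁,v₂,v₃}) = 3.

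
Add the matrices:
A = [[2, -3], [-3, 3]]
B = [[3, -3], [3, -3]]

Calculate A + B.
[[5, -6], [0, 0]]

Add corresponding elements:
(2)+(3)=5
(-3)+(-3)=-6
(-3)+(3)=0
(3)+(-3)=0
A + B = [[5, -6], [0, 0]]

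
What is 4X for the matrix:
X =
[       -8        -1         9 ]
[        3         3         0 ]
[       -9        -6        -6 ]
4X =
[      -32        -4        36 ]
[       12        12         0 ]
[      -36       -24       -24 ]

Scalar multiplication is elementwise: (4X)[i][j] = 4 * X[i][j].
  (4X)[0][0] = 4 * (-8) = -32
  (4X)[0][1] = 4 * (-1) = -4
  (4X)[0][2] = 4 * (9) = 36
  (4X)[1][0] = 4 * (3) = 12
  (4X)[1][1] = 4 * (3) = 12
  (4X)[1][2] = 4 * (0) = 0
  (4X)[2][0] = 4 * (-9) = -36
  (4X)[2][1] = 4 * (-6) = -24
  (4X)[2][2] = 4 * (-6) = -24
4X =
[      -32        -4        36 ]
[       12        12         0 ]
[      -36       -24       -24 ]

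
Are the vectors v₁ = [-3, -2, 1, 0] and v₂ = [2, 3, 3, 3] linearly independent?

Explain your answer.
Yes, linearly independent

Two vectors are linearly dependent iff one is a scalar multiple of the other.
No single scalar k satisfies v₂ = k·v₁ (the ratios of corresponding entries disagree), so v₁ and v₂ are linearly independent.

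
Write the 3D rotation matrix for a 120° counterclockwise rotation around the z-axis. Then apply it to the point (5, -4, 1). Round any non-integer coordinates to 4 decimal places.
R = [[-1/2, -√3/2, 0], [√3/2, -1/2, 0], [0, 0, 1]]; R·(5, -4, 1) = (0.9641, 6.3301, 1.0000)

Rotation matrix for 120° around z-axis:
cos(120°) = -1/2, sin(120°) = √3/2
R = [[-1/2, -√3/2, 0], [√3/2, -1/2, 0], [0, 0, 1]]
Apply to (5, -4, 1): R·[5, -4, 1]ᵀ = (0.9641, 6.3301, 1.0000)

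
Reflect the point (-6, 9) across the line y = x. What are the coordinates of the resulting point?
(9, -6)

Reflection across line y = x: (-6, 9) → (9, -6)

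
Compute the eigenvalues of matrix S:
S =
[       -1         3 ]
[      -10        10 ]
λ = 4, 5

Solve det(S - λI) = 0. For a 2×2 matrix the characteristic equation is λ² - (trace)λ + det = 0.
trace(S) = a + d = -1 + 10 = 9.
det(S) = a*d - b*c = (-1)*(10) - (3)*(-10) = -10 + 30 = 20.
Characteristic equation: λ² - (9)λ + (20) = 0.
Discriminant = (9)² - 4*(20) = 81 - 80 = 1.
λ = (9 ± √1) / 2 = (9 ± 1) / 2 = 4, 5.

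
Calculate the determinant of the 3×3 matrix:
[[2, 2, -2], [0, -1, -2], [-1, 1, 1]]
8

Expansion along first row:
det = 2·det([[-1,-2],[1,1]]) - 2·det([[0,-2],[-1,1]]) + -2·det([[0,-1],[-1,1]])
    = 2·(-1·1 - -2·1) - 2·(0·1 - -2·-1) + -2·(0·1 - -1·-1)
    = 2·1 - 2·-2 + -2·-1
    = 2 + 4 + 2 = 8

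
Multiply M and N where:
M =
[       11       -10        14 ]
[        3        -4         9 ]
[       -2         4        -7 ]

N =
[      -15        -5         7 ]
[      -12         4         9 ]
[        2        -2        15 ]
MN =
[      -17      -123       197 ]
[       21       -49       120 ]
[      -32        40       -83 ]

Matrix multiplication: (MN)[i][j] = sum over k of M[i][k] * N[k][j].
  (MN)[0][0] = (11)*(-15) + (-10)*(-12) + (14)*(2) = -17
  (MN)[0][1] = (11)*(-5) + (-10)*(4) + (14)*(-2) = -123
  (MN)[0][2] = (11)*(7) + (-10)*(9) + (14)*(15) = 197
  (MN)[1][0] = (3)*(-15) + (-4)*(-12) + (9)*(2) = 21
  (MN)[1][1] = (3)*(-5) + (-4)*(4) + (9)*(-2) = -49
  (MN)[1][2] = (3)*(7) + (-4)*(9) + (9)*(15) = 120
  (MN)[2][0] = (-2)*(-15) + (4)*(-12) + (-7)*(2) = -32
  (MN)[2][1] = (-2)*(-5) + (4)*(4) + (-7)*(-2) = 40
  (MN)[2][2] = (-2)*(7) + (4)*(9) + (-7)*(15) = -83
MN =
[      -17      -123       197 ]
[       21       -49       120 ]
[      -32        40       -83 ]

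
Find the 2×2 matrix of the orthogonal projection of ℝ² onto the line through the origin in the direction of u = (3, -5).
[[9/34, -15/34], [-15/34, 25/34]]

The orthogonal projection onto the line spanned by a nonzero vector u = (a, b) has matrix P = (u uᵀ) / (uᵀ u) = (1/(a² + b²)) · [[a², ab], [ab, b²]].
Here u = (3, -5), so a² + b² = 9 + 25 = 34.
P = (1/34) · [[9, -15], [-15, 25]] = [[9/34, -15/34], [-15/34, 25/34]].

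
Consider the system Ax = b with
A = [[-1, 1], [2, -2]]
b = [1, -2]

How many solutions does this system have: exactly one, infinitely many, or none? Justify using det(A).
Infinitely many solutions

det(A) = (-1)*(-2) - (1)*(2) = 0, so A is singular (column 2 is -1 times column 1).
b = [1, -2] = -1 * column 1 of A, so b lies in the column space of A.
A singular matrix whose right-hand side is in its column space gives a 1-parameter family of solutions — infinitely many.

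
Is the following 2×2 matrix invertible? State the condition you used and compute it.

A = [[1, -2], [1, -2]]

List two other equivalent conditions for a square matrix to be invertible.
No, not invertible; det(A) = 0 (two rows are equal, so the rows are linearly dependent). Equivalent conditions (failing for this A): rank(A) < 2; Ax = 0 has non-trivial solutions; 0 is an eigenvalue; the columns are linearly dependent.

To check invertibility, compute det(A).
In this matrix, row 0 and the last row are identical, so one row is a scalar multiple of another and the rows are linearly dependent.
A matrix with linearly dependent rows has det = 0 and is not invertible.
Equivalent failed conditions:
- rank(A) < 2.
- Ax = 0 has non-trivial solutions.
- 0 is an eigenvalue.
- The columns are linearly dependent.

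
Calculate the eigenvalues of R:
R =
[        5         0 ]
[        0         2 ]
λ = 2, 5

Solve det(R - λI) = 0. For a 2×2 matrix the characteristic equation is λ² - (trace)λ + det = 0.
trace(R) = a + d = 5 + 2 = 7.
det(R) = a*d - b*c = (5)*(2) - (0)*(0) = 10 - 0 = 10.
Characteristic equation: λ² - (7)λ + (10) = 0.
Discriminant = (7)² - 4*(10) = 49 - 40 = 9.
λ = (7 ± √9) / 2 = (7 ± 3) / 2 = 2, 5.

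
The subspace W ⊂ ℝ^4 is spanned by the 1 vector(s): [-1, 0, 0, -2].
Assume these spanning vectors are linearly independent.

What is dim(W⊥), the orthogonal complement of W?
dim(W⊥) = 3

For any subspace W of ℝ^n, dim(W) + dim(W⊥) = n (the whole-space dimension).
Here the given 1 vectors are linearly independent, so dim(W) = 1.
Thus dim(W⊥) = n - dim(W) = 4 - 1 = 3.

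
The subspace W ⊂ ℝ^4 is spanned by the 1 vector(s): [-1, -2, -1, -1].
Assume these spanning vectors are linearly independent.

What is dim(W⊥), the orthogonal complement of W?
dim(W⊥) = 3

For any subspace W of ℝ^n, dim(W) + dim(W⊥) = n (the whole-space dimension).
Here the given 1 vectors are linearly independent, so dim(W) = 1.
Thus dim(W⊥) = n - dim(W) = 4 - 1 = 3.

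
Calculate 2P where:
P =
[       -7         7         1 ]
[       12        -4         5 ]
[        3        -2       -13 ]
2P =
[      -14        14         2 ]
[       24        -8        10 ]
[        6        -4       -26 ]

Scalar multiplication is elementwise: (2P)[i][j] = 2 * P[i][j].
  (2P)[0][0] = 2 * (-7) = -14
  (2P)[0][1] = 2 * (7) = 14
  (2P)[0][2] = 2 * (1) = 2
  (2P)[1][0] = 2 * (12) = 24
  (2P)[1][1] = 2 * (-4) = -8
  (2P)[1][2] = 2 * (5) = 10
  (2P)[2][0] = 2 * (3) = 6
  (2P)[2][1] = 2 * (-2) = -4
  (2P)[2][2] = 2 * (-13) = -26
2P =
[      -14        14         2 ]
[       24        -8        10 ]
[        6        -4       -26 ]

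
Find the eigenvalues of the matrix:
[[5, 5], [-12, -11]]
λ = -5 and λ = -1

Characteristic equation: det(A - λI) = 0
λ² - (trace)λ + (det) = 0
λ² - (-6)λ + (5) = 0
λ² + 6λ + 5 = 0
Solving: λ = -5, -1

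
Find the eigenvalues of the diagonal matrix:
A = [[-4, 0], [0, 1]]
λ₁ = -4, λ₂ = 1

The characteristic polynomial of A is det(A - λI) = (-4 - λ)(1 - λ) = 0.
The roots are λ = -4 and λ = 1, so the eigenvalues are the diagonal entries.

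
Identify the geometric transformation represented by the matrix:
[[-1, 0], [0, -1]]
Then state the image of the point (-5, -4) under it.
rotation by 180° (or reflection through origin); image of (-5, -4) is (5, 4)

This matches the form [[cos θ, -sin θ], [sin θ, cos θ]] of a rotation matrix; reading off cos θ and sin θ gives the angle.
The matrix [[-1, 0], [0, -1]] represents: rotation by 180° (or reflection through origin).
Applying it to (-5, -4): [-1·-5 + 0·-4, 0·-5 + -1·-4] = (5, 4).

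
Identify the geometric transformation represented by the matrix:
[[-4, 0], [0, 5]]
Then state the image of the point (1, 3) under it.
non-uniform scaling by (-4, 5); image of (1, 3) is (-4, 15)

This is diagonal with distinct entries, so it scales the x-axis by -4 and the y-axis by 5.
The matrix [[-4, 0], [0, 5]] represents: non-uniform scaling by (-4, 5).
Applying it to (1, 3): [-4·1 + 0·3, 0·1 + 5·3] = (-4, 15).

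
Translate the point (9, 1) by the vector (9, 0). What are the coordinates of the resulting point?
(18, 1)

Translation by (9, 0):
x' = 9 + 9 = 18
y' = 1 + 0 = 1
Homogeneous matrix: [[1, 0, 9], [0, 1, 0], [0, 0, 1]]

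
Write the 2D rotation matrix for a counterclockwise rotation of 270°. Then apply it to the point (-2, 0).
R = [[0, 1], [-1, 0]]; R·(-2, 0) = (0, 2)

Rotation matrix formula: R(θ) = [[cos θ, -sin θ], [sin θ, cos θ]]
For θ = 270°:
cos(270°) = 0
sin(270°) = -1
R = [[0, 1], [-1, 0]]
Apply to (-2, 0): [0·-2 + (1)·0, -1·-2 + 0·0] = (0, 2)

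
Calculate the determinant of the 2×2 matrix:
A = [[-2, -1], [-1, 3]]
-7

For A = [[a, b], [c, d]], det(A) = a*d - b*c.
det(A) = (-2)*(3) - (-1)*(-1) = -6 - 1 = -7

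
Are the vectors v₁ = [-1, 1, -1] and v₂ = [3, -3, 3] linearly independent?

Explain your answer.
No, linearly dependent (v₂ = -3·v₁)

Check whether there is a scalar k with v₂ = k·v₁.
Comparing components, k = -3 satisfies -3·[-1, 1, -1] = [3, -3, 3].
Since v₂ is a scalar multiple of v₁, the two vectors are linearly dependent.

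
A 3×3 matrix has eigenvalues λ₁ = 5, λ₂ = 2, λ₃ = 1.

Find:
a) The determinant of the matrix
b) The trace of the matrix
det = 10, trace = 8

Two standard eigenvalue identities:
- det(A) equals the product of the eigenvalues (counted with multiplicity).
- trace(A) equals the sum of the eigenvalues.
det(A) = (5)*(2)*(1) = 10.
trace(A) = 5 + 2 + 1 = 8.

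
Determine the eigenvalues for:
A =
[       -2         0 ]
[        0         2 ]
λ = -2, 2

Solve det(A - λI) = 0. For a 2×2 matrix the characteristic equation is λ² - (trace)λ + det = 0.
trace(A) = a + d = -2 + 2 = 0.
det(A) = a*d - b*c = (-2)*(2) - (0)*(0) = -4 - 0 = -4.
Characteristic equation: λ² - (0)λ + (-4) = 0.
Discriminant = (0)² - 4*(-4) = 0 + 16 = 16.
λ = (0 ± √16) / 2 = (0 ± 4) / 2 = -2, 2.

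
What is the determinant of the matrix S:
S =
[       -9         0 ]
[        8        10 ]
det(S) = -90

For a 2×2 matrix [[a, b], [c, d]], det = a*d - b*c.
det(S) = (-9)*(10) - (0)*(8) = -90 - 0 = -90.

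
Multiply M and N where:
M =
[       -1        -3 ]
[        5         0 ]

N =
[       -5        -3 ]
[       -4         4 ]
MN =
[       17        -9 ]
[      -25       -15 ]

Matrix multiplication: (MN)[i][j] = sum over k of M[i][k] * N[k][j].
  (MN)[0][0] = (-1)*(-5) + (-3)*(-4) = 17
  (MN)[0][1] = (-1)*(-3) + (-3)*(4) = -9
  (MN)[1][0] = (5)*(-5) + (0)*(-4) = -25
  (MN)[1][1] = (5)*(-3) + (0)*(4) = -15
MN =
[       17        -9 ]
[      -25       -15 ]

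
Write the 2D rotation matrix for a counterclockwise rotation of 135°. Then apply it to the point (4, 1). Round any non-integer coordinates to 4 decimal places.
R = [[-√2/2, -√2/2], [√2/2, -√2/2]]; R·(4, 1) = (-3.5355, 2.1213)

Rotation matrix formula: R(θ) = [[cos θ, -sin θ], [sin θ, cos θ]]
For θ = 135°:
cos(135°) = -√2/2
sin(135°) = √2/2
R = [[-√2/2, -√2/2], [√2/2, -√2/2]]
Apply to (4, 1): [-√2/2·4 + (-√2/2)·1, √2/2·4 + -√2/2·1] = (-3.5355, 2.1213)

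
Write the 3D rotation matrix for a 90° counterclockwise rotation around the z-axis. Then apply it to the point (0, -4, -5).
R = [[0, -1, 0], [1, 0, 0], [0, 0, 1]]; R·(0, -4, -5) = (4, 0, -5)

Rotation matrix for 90° around z-axis:
cos(90°) = 0, sin(90°) = 1
R = [[0, -1, 0], [1, 0, 0], [0, 0, 1]]
Apply to (0, -4, -5): R·[0, -4, -5]ᵀ = (4, 0, -5)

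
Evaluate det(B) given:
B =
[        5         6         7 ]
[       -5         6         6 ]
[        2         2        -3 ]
det(B) = -322

Expand along row 0 (cofactor expansion): det(B) = a*(e*i - f*h) - b*(d*i - f*g) + c*(d*h - e*g), where the 3×3 is [[a, b, c], [d, e, f], [g, h, i]].
Minor M_00 = (6)*(-3) - (6)*(2) = -18 - 12 = -30.
Minor M_01 = (-5)*(-3) - (6)*(2) = 15 - 12 = 3.
Minor M_02 = (-5)*(2) - (6)*(2) = -10 - 12 = -22.
det(B) = (5)*(-30) - (6)*(3) + (7)*(-22) = -150 - 18 - 154 = -322.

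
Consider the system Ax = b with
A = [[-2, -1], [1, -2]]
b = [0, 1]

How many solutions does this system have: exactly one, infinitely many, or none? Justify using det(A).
Exactly one solution

Compute det(A) = (-2)*(-2) - (-1)*(1) = 5.
Because det(A) ≠ 0, A is invertible and Ax = b has a unique solution for every b (here x = A⁻¹ b).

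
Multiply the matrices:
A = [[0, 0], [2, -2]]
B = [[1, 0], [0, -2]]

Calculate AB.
[[0, 0], [2, 4]]

Each entry (i,j) of AB = sum over k of A[i][k]*B[k][j].
(AB)[0][0] = (0)*(1) + (0)*(0) = 0
(AB)[0][1] = (0)*(0) + (0)*(-2) = 0
(AB)[1][0] = (2)*(1) + (-2)*(0) = 2
(AB)[1][1] = (2)*(0) + (-2)*(-2) = 4
AB = [[0, 0], [2, 4]]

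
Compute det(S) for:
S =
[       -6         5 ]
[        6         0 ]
det(S) = -30

For a 2×2 matrix [[a, b], [c, d]], det = a*d - b*c.
det(S) = (-6)*(0) - (5)*(6) = 0 - 30 = -30.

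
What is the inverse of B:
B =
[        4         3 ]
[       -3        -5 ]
det(B) = -11
B⁻¹ =
[     5/11      3/11 ]
[    -3/11     -4/11 ]

For a 2×2 matrix B = [[a, b], [c, d]] with det(B) ≠ 0, B⁻¹ = (1/det(B)) * [[d, -b], [-c, a]].
det(B) = (4)*(-5) - (3)*(-3) = -20 + 9 = -11.
B⁻¹ = (1/-11) * [[-5, -3], [3, 4]].
Dividing each entry by -11 and reducing:
B⁻¹ =
[     5/11      3/11 ]
[    -3/11     -4/11 ]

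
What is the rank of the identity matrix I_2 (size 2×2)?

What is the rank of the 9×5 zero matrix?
rank(I_2) = 2, rank(0) = 0

The identity I_2 has 2 columns that are the standard basis vectors e_1, …, e_2. These are linearly independent, so all 2 columns are pivots and rank(I_2) = 2.
The 9×5 zero matrix has every entry zero, so every row is the zero row and there are no pivots; rank(0) = 0.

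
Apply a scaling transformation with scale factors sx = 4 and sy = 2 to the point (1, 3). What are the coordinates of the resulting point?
(4, 6)

Scaling matrix:
[[4, 0], [0, 2]]
Result: (1 × 4, 3 × 2) = (4, 6)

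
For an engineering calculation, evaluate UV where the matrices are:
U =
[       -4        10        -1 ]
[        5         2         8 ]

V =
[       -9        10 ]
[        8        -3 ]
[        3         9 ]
UV =
[      113       -79 ]
[       -5       116 ]

Matrix multiplication: (UV)[i][j] = sum over k of U[i][k] * V[k][j].
  (UV)[0][0] = (-4)*(-9) + (10)*(8) + (-1)*(3) = 113
  (UV)[0][1] = (-4)*(10) + (10)*(-3) + (-1)*(9) = -79
  (UV)[1][0] = (5)*(-9) + (2)*(8) + (8)*(3) = -5
  (UV)[1][1] = (5)*(10) + (2)*(-3) + (8)*(9) = 116
UV =
[      113       -79 ]
[       -5       116 ]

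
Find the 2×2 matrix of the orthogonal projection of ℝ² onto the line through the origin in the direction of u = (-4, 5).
[[16/41, -20/41], [-20/41, 25/41]]

The orthogonal projection onto the line spanned by a nonzero vector u = (a, b) has matrix P = (u uᵀ) / (uᵀ u) = (1/(a² + b²)) · [[a², ab], [ab, b²]].
Here u = (-4, 5), so a² + b² = 16 + 25 = 41.
P = (1/41) · [[16, -20], [-20, 25]] = [[16/41, -20/41], [-20/41, 25/41]].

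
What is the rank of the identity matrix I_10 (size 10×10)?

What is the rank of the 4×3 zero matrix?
rank(I_10) = 10, rank(0) = 0

The identity I_10 has 10 columns that are the standard basis vectors e_1, …, e_10. These are linearly independent, so all 10 columns are pivots and rank(I_10) = 10.
The 4×3 zero matrix has every entry zero, so every row is the zero row and there are no pivots; rank(0) = 0.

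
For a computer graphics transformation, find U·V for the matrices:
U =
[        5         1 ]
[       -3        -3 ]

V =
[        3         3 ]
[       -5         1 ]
UV =
[       10        16 ]
[        6       -12 ]

Matrix multiplication: (UV)[i][j] = sum over k of U[i][k] * V[k][j].
  (UV)[0][0] = (5)*(3) + (1)*(-5) = 10
  (UV)[0][1] = (5)*(3) + (1)*(1) = 16
  (UV)[1][0] = (-3)*(3) + (-3)*(-5) = 6
  (UV)[1][1] = (-3)*(3) + (-3)*(1) = -12
UV =
[       10        16 ]
[        6       -12 ]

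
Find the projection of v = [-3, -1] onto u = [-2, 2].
[-1, 1]

The projection of v onto u is proj_u(v) = ((v·u) / (u·u)) · u.
v·u = (-3)*(-2) + (-1)*(2) = 4.
u·u = (-2)*(-2) + (2)*(2) = 8.
coefficient = 4 / 8 = 1/2.
proj_u(v) = 1/2 · [-2, 2] = [-1, 1].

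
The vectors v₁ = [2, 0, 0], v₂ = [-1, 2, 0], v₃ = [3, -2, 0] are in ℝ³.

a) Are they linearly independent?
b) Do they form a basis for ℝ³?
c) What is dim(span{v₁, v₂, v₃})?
Not independent, not a basis, dim(span) = 2

Check whether v₃ can be written as a linear combination of v₁ and v₂.
v₃ = (1)·v₁ + (-1)·v₂ = [3, -2, 0], so the three vectors are linearly dependent.
Thus they do not form a basis for ℝ³, and dim(span{v₁, v₂, v₃}) = 2 (spanned by v₁ and v₂).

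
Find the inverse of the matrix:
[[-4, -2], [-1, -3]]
[[-3/10, 1/5], [1/10, -2/5]]

For [[a,b],[c,d]], inverse = (1/det)·[[d,-b],[-c,a]]
det = -4·-3 - -2·-1 = 10
Inverse = (1/10)·[[-3, 2], [1, -4]]
        = [[-3/10, 1/5], [1/10, -2/5]]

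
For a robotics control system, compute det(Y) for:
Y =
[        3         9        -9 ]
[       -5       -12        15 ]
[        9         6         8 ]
det(Y) = 315

Expand along row 0 (cofactor expansion): det(Y) = a*(e*i - f*h) - b*(d*i - f*g) + c*(d*h - e*g), where the 3×3 is [[a, b, c], [d, e, f], [g, h, i]].
Minor M_00 = (-12)*(8) - (15)*(6) = -96 - 90 = -186.
Minor M_01 = (-5)*(8) - (15)*(9) = -40 - 135 = -175.
Minor M_02 = (-5)*(6) - (-12)*(9) = -30 + 108 = 78.
det(Y) = (3)*(-186) - (9)*(-175) + (-9)*(78) = -558 + 1575 - 702 = 315.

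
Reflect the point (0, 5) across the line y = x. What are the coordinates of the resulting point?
(5, 0)

Reflection across line y = x: (0, 5) → (5, 0)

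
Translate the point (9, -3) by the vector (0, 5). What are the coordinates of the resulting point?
(9, 2)

Translation by (0, 5):
x' = 9 + 0 = 9
y' = -3 + 5 = 2
Homogeneous matrix: [[1, 0, 0], [0, 1, 5], [0, 0, 1]]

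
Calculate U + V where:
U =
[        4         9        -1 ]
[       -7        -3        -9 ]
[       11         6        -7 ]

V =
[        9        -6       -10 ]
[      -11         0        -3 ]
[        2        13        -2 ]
U + V =
[       13         3       -11 ]
[      -18        -3       -12 ]
[       13        19        -9 ]

Matrix addition is elementwise: (U+V)[i][j] = U[i][j] + V[i][j].
  (U+V)[0][0] = (4) + (9) = 13
  (U+V)[0][1] = (9) + (-6) = 3
  (U+V)[0][2] = (-1) + (-10) = -11
  (U+V)[1][0] = (-7) + (-11) = -18
  (U+V)[1][1] = (-3) + (0) = -3
  (U+V)[1][2] = (-9) + (-3) = -12
  (U+V)[2][0] = (11) + (2) = 13
  (U+V)[2][1] = (6) + (13) = 19
  (U+V)[2][2] = (-7) + (-2) = -9
U + V =
[       13         3       -11 ]
[      -18        -3       -12 ]
[       13        19        -9 ]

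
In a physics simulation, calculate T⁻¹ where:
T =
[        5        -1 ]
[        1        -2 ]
det(T) = -9
T⁻¹ =
[      2/9      -1/9 ]
[      1/9      -5/9 ]

For a 2×2 matrix T = [[a, b], [c, d]] with det(T) ≠ 0, T⁻¹ = (1/det(T)) * [[d, -b], [-c, a]].
det(T) = (5)*(-2) - (-1)*(1) = -10 + 1 = -9.
T⁻¹ = (1/-9) * [[-2, 1], [-1, 5]].
Dividing each entry by -9 and reducing:
T⁻¹ =
[      2/9      -1/9 ]
[      1/9      -5/9 ]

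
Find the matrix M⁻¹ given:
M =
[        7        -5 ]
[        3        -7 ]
det(M) = -34
M⁻¹ =
[     7/34     -5/34 ]
[     3/34     -7/34 ]

For a 2×2 matrix M = [[a, b], [c, d]] with det(M) ≠ 0, M⁻¹ = (1/det(M)) * [[d, -b], [-c, a]].
det(M) = (7)*(-7) - (-5)*(3) = -49 + 15 = -34.
M⁻¹ = (1/-34) * [[-7, 5], [-3, 7]].
Dividing each entry by -34 and reducing:
M⁻¹ =
[     7/34     -5/34 ]
[     3/34     -7/34 ]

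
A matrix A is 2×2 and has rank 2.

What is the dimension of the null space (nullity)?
0

The rank-nullity theorem for an m×n matrix states:
rank(A) + nullity(A) = n (the number of columns).
Here n = 2 and rank(A) = 2, so nullity(A) = 2 - 2 = 0.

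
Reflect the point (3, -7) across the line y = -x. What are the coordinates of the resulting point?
(7, -3)

Reflection across line y = -x: (3, -7) → (7, -3)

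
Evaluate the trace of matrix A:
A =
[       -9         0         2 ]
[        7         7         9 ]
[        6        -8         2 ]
tr(A) = -9 + 7 + 2 = 0

The trace of a square matrix is the sum of its diagonal entries.
Diagonal entries of A: A[0][0] = -9, A[1][1] = 7, A[2][2] = 2.
tr(A) = -9 + 7 + 2 = 0.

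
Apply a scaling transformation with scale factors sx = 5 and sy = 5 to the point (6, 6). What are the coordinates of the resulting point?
(30, 30)

Scaling matrix:
[[5, 0], [0, 5]]
Result: (6 × 5, 6 × 5) = (30, 30)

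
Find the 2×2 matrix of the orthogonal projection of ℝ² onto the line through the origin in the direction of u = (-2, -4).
[[1/5, 2/5], [2/5, 4/5]]

The orthogonal projection onto the line spanned by a nonzero vector u = (a, b) has matrix P = (u uᵀ) / (uᵀ u) = (1/(a² + b²)) · [[a², ab], [ab, b²]].
Here u = (-2, -4), so a² + b² = 4 + 16 = 20.
P = (1/20) · [[4, 8], [8, 16]] = [[1/5, 2/5], [2/5, 4/5]].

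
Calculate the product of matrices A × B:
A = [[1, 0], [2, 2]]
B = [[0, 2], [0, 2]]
[[0, 2], [0, 8]]

Matrix multiplication:
C[0][0] = 1×0 + 0×0 = 0
C[0][1] = 1×2 + 0×2 = 2
C[1][0] = 2×0 + 2×0 = 0
C[1][1] = 2×2 + 2×2 = 8
Result: [[0, 2], [0, 8]]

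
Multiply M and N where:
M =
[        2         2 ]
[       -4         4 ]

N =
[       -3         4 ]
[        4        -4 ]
MN =
[        2         0 ]
[       28       -32 ]

Matrix multiplication: (MN)[i][j] = sum over k of M[i][k] * N[k][j].
  (MN)[0][0] = (2)*(-3) + (2)*(4) = 2
  (MN)[0][1] = (2)*(4) + (2)*(-4) = 0
  (MN)[1][0] = (-4)*(-3) + (4)*(4) = 28
  (MN)[1][1] = (-4)*(4) + (4)*(-4) = -32
MN =
[        2         0 ]
[       28       -32 ]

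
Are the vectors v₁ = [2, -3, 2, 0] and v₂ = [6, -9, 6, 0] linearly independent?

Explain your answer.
No, linearly dependent (v₂ = 3·v₁)

Check whether there is a scalar k with v₂ = k·v₁.
Comparing components, k = 3 satisfies 3·[2, -3, 2, 0] = [6, -9, 6, 0].
Since v₂ is a scalar multiple of v₁, the two vectors are linearly dependent.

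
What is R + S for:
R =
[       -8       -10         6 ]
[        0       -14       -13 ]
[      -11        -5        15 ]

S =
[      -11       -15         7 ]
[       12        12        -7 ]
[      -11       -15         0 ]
R + S =
[      -19       -25        13 ]
[       12        -2       -20 ]
[      -22       -20        15 ]

Matrix addition is elementwise: (R+S)[i][j] = R[i][j] + S[i][j].
  (R+S)[0][0] = (-8) + (-11) = -19
  (R+S)[0][1] = (-10) + (-15) = -25
  (R+S)[0][2] = (6) + (7) = 13
  (R+S)[1][0] = (0) + (12) = 12
  (R+S)[1][1] = (-14) + (12) = -2
  (R+S)[1][2] = (-13) + (-7) = -20
  (R+S)[2][0] = (-11) + (-11) = -22
  (R+S)[2][1] = (-5) + (-15) = -20
  (R+S)[2][2] = (15) + (0) = 15
R + S =
[      -19       -25        13 ]
[       12        -2       -20 ]
[      -22       -20        15 ]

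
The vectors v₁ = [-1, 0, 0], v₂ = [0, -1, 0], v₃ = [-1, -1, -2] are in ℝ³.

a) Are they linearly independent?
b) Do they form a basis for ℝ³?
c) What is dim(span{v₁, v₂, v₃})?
Yes independent, yes basis, dim = 3

Stack v₁, v₂, v₃ as rows of a 3×3 matrix.
[[-1, 0, 0]; [0, -1, 0]; [-1, -1, -2]] is already lower triangular with nonzero diagonal entries (-1, -1, -2), so its determinant is the product of the diagonal entries, det = (-1)·(-1)·(-2) = -2 ≠ 0, and the rows are linearly independent.
Three linearly independent vectors in ℝ³ form a basis for ℝ³, so dim(span{v₁,v₂,v₃}) = 3.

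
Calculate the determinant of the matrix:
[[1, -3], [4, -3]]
9

For a 2×2 matrix [[a, b], [c, d]], det = ad - bc
det = (1)(-3) - (-3)(4) = -3 - -12 = 9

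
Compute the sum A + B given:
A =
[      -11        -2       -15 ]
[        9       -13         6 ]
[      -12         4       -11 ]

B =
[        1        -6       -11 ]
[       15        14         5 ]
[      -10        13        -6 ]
A + B =
[      -10        -8       -26 ]
[       24         1        11 ]
[      -22        17       -17 ]

Matrix addition is elementwise: (A+B)[i][j] = A[i][j] + B[i][j].
  (A+B)[0][0] = (-11) + (1) = -10
  (A+B)[0][1] = (-2) + (-6) = -8
  (A+B)[0][2] = (-15) + (-11) = -26
  (A+B)[1][0] = (9) + (15) = 24
  (A+B)[1][1] = (-13) + (14) = 1
  (A+B)[1][2] = (6) + (5) = 11
  (A+B)[2][0] = (-12) + (-10) = -22
  (A+B)[2][1] = (4) + (13) = 17
  (A+B)[2][2] = (-11) + (-6) = -17
A + B =
[      -10        -8       -26 ]
[       24         1        11 ]
[      -22        17       -17 ]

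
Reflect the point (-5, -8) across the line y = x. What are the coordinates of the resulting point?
(-8, -5)

Reflection across line y = x: (-5, -8) → (-8, -5)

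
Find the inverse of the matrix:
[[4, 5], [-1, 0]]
[[0, -1], [1/5, 4/5]]

For [[a,b],[c,d]], inverse = (1/det)·[[d,-b],[-c,a]]
det = 4·0 - 5·-1 = 5
Inverse = (1/5)·[[0, -5], [1, 4]]
        = [[0, -1], [1/5, 4/5]]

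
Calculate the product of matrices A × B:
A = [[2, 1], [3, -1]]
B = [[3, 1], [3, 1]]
[[9, 3], [6, 2]]

Matrix multiplication:
C[0][0] = 2×3 + 1×3 = 9
C[0][1] = 2×1 + 1×1 = 3
C[1][0] = 3×3 + -1×3 = 6
C[1][1] = 3×1 + -1×1 = 2
Result: [[9, 3], [6, 2]]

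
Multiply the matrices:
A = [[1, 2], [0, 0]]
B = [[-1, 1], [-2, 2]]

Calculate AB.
[[-5, 5], [0, 0]]

Each entry (i,j) of AB = sum over k of A[i][k]*B[k][j].
(AB)[0][0] = (1)*(-1) + (2)*(-2) = -5
(AB)[0][1] = (1)*(1) + (2)*(2) = 5
(AB)[1][0] = (0)*(-1) + (0)*(-2) = 0
(AB)[1][1] = (0)*(1) + (0)*(2) = 0
AB = [[-5, 5], [0, 0]]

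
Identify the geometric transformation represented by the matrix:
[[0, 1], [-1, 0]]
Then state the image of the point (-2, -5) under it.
rotation by 90° clockwise (i.e., 270° counterclockwise); image of (-2, -5) is (-5, 2)

This matches the form [[cos θ, -sin θ], [sin θ, cos θ]] of a rotation matrix; reading off cos θ and sin θ gives the angle.
The matrix [[0, 1], [-1, 0]] represents: rotation by 90° clockwise (i.e., 270° counterclockwise).
Applying it to (-2, -5): [0·-2 + 1·-5, -1·-2 + 0·-5] = (-5, 2).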